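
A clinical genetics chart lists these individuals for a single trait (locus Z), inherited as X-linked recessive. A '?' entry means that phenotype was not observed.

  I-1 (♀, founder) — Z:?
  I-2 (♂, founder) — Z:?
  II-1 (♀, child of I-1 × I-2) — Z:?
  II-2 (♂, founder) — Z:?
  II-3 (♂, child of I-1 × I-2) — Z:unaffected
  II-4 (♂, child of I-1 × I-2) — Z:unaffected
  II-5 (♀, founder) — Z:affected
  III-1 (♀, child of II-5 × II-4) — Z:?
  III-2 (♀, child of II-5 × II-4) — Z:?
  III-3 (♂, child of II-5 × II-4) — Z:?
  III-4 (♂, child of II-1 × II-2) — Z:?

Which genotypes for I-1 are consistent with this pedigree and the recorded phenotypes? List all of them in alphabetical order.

Z/I-1 ? ·: X^ZX^Z|X^ZX^z
Z/I-2 ? ·: X^ZY|X^zY
Z/II-1 ? I-1×I-2: X^ZX^Z|X^ZX^z|X^zX^z
Z/II-2 ? ·: X^ZY|X^zY
Z/II-3 un I-1×I-2: X^ZY
Z/II-4 un I-1×I-2: X^ZY
Z/II-5 aff ·: X^zX^z
Z/III-1 ? II-5×II-4: X^ZX^z
Z/III-2 ? II-5×II-4: X^ZX^z
Z/III-3 ? II-5×II-4: X^zY
Z/III-4 ? II-1×II-2: X^ZY|X^zY
⇒ Z over [I-1,I-2,II-1,II-2,II-3,II-4,II-5,III-1,III-2,III-3,III-4]: 18 consistent

I-1 ∈ {X^ZX^Z, X^ZX^z}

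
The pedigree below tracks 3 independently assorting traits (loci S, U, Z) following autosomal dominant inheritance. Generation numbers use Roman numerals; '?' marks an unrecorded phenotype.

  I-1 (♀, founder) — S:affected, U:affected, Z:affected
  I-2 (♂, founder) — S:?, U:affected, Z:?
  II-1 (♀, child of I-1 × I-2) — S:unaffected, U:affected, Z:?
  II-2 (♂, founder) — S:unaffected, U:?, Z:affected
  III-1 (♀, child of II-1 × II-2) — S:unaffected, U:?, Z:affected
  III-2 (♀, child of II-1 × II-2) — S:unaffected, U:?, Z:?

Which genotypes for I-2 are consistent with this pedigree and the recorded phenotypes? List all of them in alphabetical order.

S/I-1 aff ·: Ss
S/I-2 ? ·: ss|Ss
S/II-1 un I-1×I-2: ss
S/II-2 un ·: ss
S/III-1 un II-1×II-2: ss
S/III-2 un II-1×II-2: ss
⇒ S over [I-1,I-2,II-1,II-2,III-1,III-2]: 2 consistent
U/I-1 aff ·: Uu|UU
U/I-2 aff ·: Uu|UU
U/II-1 aff I-1×I-2: Uu|UU
U/II-2 ? ·: uu|Uu|UU
U/III-1 ? II-1×II-2: uu|Uu|UU
U/III-2 ? II-1×II-2: uu|Uu|UU
⇒ U over [I-1,I-2,II-1,II-2,III-1,III-2]: 75 consistent
Z/I-1 aff ·: Zz|ZZ
Z/I-2 ? ·: zz|Zz|ZZ
Z/II-1 ? I-1×I-2: zz|Zz|ZZ
Z/II-2 aff ·: Zz|ZZ
Z/III-1 aff II-1×II-2: Zz|ZZ
Z/III-2 ? II-1×II-2: zz|Zz|ZZ
⇒ Z over [I-1,I-2,II-1,II-2,III-1,III-2]: 76 consistent

I-2 ∈ {Ss UU ZZ, Ss UU Zz, Ss UU zz, Ss Uu ZZ, Ss Uu Zz, Ss Uu zz, ss UU ZZ, ss UU Zz, ss UU zz, ss Uu ZZ, ss Uu Zz, ss Uu zz}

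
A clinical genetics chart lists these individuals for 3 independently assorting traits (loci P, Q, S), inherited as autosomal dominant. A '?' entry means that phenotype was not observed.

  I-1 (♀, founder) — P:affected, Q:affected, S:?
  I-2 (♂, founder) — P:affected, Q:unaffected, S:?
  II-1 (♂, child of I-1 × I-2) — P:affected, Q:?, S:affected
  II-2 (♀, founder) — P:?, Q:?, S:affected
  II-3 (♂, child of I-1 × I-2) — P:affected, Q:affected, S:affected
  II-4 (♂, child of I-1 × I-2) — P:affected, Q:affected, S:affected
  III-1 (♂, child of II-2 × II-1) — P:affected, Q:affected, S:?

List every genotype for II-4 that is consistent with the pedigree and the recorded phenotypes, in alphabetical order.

II-4 ∈ {PP Qq SS, PP Qq Ss, Pp Qq SS, Pp Qq Ss}

P/I-1 aff ·: Pp|PP
P/I-2 aff ·: Pp|PP
P/II-1 aff I-1×I-2: Pp|PP
P/II-2 ? ·: pp|Pp|PP
P/II-3 aff I-1×I-2: Pp|PP
P/II-4 aff I-1×I-2: Pp|PP
P/III-1 aff II-2×II-1: Pp|PP
⇒ P over [I-1,I-2,II-1,II-2,II-3,II-4,III-1]: 112 consistent
Q/I-1 aff ·: Qq|QQ
Q/I-2 un ·: qq
Q/II-1 ? I-1×I-2: qq|Qq
Q/II-2 ? ·: qq|Qq|QQ
Q/II-3 aff I-1×I-2: Qq
Q/II-4 aff I-1×I-2: Qq
Q/III-1 aff II-2×II-1: Qq|QQ
⇒ Q over [I-1,I-2,II-1,II-2,II-3,II-4,III-1]: 12 consistent
S/I-1 ? ·: ss|Ss|SS
S/I-2 ? ·: ss|Ss|SS
S/II-1 aff I-1×I-2: Ss|SS
S/II-2 aff ·: Ss|SS
S/II-3 aff I-1×I-2: Ss|SS
S/II-4 aff I-1×I-2: Ss|SS
S/III-1 ? II-2×II-1: ss|Ss|SS
⇒ S over [I-1,I-2,II-1,II-2,II-3,II-4,III-1]: 119 consistent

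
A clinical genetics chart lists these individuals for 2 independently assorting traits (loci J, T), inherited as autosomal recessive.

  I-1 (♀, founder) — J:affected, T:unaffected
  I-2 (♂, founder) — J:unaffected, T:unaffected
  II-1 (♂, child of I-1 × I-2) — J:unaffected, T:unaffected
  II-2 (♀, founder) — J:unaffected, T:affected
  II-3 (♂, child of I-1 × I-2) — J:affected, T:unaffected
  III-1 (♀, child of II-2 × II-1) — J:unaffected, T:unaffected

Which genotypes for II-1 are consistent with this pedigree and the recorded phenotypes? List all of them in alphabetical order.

J/I-1 aff ·: jj
J/I-2 un ·: Jj
J/II-1 un I-1×I-2: Jj
J/II-2 un ·: JJ|Jj
J/II-3 aff I-1×I-2: jj
J/III-1 un II-2×II-1: JJ|Jj
⇒ J over [I-1,I-2,II-1,II-2,II-3,III-1]: 4 consistent
T/I-1 un ·: TT|Tt
T/I-2 un ·: TT|Tt
T/II-1 un I-1×I-2: TT|Tt
T/II-2 aff ·: tt
T/II-3 un I-1×I-2: TT|Tt
T/III-1 un II-2×II-1: Tt
⇒ T over [I-1,I-2,II-1,II-2,II-3,III-1]: 13 consistent

II-1 ∈ {Jj TT, Jj Tt}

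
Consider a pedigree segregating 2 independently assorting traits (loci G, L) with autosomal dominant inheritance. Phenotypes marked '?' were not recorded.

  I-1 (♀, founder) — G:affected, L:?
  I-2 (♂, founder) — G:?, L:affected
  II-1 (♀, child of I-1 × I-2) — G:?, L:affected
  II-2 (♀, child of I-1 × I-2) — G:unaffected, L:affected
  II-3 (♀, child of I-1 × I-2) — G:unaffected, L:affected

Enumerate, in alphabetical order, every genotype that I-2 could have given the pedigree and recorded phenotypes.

I-2 ∈ {Gg LL, Gg Ll, gg LL, gg Ll}

G/I-1 aff ·: Gg
G/I-2 ? ·: gg|Gg
G/II-1 ? I-1×I-2: gg|Gg|GG
G/II-2 un I-1×I-2: gg
G/II-3 un I-1×I-2: gg
⇒ G over [I-1,I-2,II-1,II-2,II-3]: 5 consistent
L/I-1 ? ·: ll|Ll|LL
L/I-2 aff ·: Ll|LL
L/II-1 aff I-1×I-2: Ll|LL
L/II-2 aff I-1×I-2: Ll|LL
L/II-3 aff I-1×I-2: Ll|LL
⇒ L over [I-1,I-2,II-1,II-2,II-3]: 27 consistent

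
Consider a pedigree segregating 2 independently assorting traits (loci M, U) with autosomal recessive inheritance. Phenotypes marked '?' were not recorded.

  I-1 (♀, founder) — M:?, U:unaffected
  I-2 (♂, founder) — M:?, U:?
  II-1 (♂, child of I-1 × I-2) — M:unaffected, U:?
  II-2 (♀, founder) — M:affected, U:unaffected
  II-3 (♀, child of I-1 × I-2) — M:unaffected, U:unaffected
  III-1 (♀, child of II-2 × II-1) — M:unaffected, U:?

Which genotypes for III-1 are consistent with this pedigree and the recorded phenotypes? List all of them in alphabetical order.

M/I-1 ? ·: MM|Mm|mm
M/I-2 ? ·: MM|Mm|mm
M/II-1 un I-1×I-2: MM|Mm
M/II-2 aff ·: mm
M/II-3 un I-1×I-2: MM|Mm
M/III-1 un II-2×II-1: Mm
⇒ M over [I-1,I-2,II-1,II-2,II-3,III-1]: 17 consistent
U/I-1 un ·: UU|Uu
U/I-2 ? ·: UU|Uu|uu
U/II-1 ? I-1×I-2: UU|Uu|uu
U/II-2 un ·: UU|Uu
U/II-3 un I-1×I-2: UU|Uu
U/III-1 ? II-2×II-1: UU|Uu|uu
⇒ U over [I-1,I-2,II-1,II-2,II-3,III-1]: 70 consistent

III-1 ∈ {Mm UU, Mm Uu, Mm uu}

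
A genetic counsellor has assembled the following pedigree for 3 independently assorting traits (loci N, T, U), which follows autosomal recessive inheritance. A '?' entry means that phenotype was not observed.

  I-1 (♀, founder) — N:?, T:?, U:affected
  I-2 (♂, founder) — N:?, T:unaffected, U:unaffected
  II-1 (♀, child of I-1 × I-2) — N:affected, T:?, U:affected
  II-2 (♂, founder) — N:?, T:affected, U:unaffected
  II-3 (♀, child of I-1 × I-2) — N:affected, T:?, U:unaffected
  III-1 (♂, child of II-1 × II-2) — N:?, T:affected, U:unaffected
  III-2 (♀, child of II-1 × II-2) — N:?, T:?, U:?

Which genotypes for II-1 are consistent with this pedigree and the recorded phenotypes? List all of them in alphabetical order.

II-1 ∈ {nn Tt uu, nn tt uu}

N/I-1 ? ·: Nn|nn
N/I-2 ? ·: Nn|nn
N/II-1 aff I-1×I-2: nn
N/II-2 ? ·: NN|Nn|nn
N/II-3 aff I-1×I-2: nn
N/III-1 ? II-1×II-2: Nn|nn
N/III-2 ? II-1×II-2: Nn|nn
⇒ N over [I-1,I-2,II-1,II-2,II-3,III-1,III-2]: 24 consistent
T/I-1 ? ·: TT|Tt|tt
T/I-2 un ·: TT|Tt
T/II-1 ? I-1×I-2: Tt|tt
T/II-2 aff ·: tt
T/II-3 ? I-1×I-2: TT|Tt|tt
T/III-1 aff II-1×II-2: tt
T/III-2 ? II-1×II-2: Tt|tt
⇒ T over [I-1,I-2,II-1,II-2,II-3,III-1,III-2]: 25 consistent
U/I-1 aff ·: uu
U/I-2 un ·: Uu
U/II-1 aff I-1×I-2: uu
U/II-2 un ·: UU|Uu
U/II-3 un I-1×I-2: Uu
U/III-1 un II-1×II-2: Uu
U/III-2 ? II-1×II-2: Uu|uu
⇒ U over [I-1,I-2,II-1,II-2,II-3,III-1,III-2]: 3 consistent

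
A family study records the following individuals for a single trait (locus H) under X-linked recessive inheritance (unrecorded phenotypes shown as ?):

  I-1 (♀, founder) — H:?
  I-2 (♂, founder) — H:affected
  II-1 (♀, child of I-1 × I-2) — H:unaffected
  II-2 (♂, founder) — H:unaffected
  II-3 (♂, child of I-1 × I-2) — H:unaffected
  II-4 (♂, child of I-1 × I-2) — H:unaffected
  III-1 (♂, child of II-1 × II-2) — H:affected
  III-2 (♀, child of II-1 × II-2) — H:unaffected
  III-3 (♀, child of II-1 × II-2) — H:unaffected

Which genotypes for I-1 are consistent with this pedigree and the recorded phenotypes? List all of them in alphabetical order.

H/I-1 ? ·: X^HX^H|X^HX^h
H/I-2 aff ·: X^hY
H/II-1 un I-1×I-2: X^HX^h
H/II-2 un ·: X^HY
H/II-3 un I-1×I-2: X^HY
H/II-4 un I-1×I-2: X^HY
H/III-1 aff II-1×II-2: X^hY
H/III-2 un II-1×II-2: X^HX^H|X^HX^h
H/III-3 un II-1×II-2: X^HX^H|X^HX^h
⇒ H over [I-1,I-2,II-1,II-2,II-3,II-4,III-1,III-2,III-3]: 8 consistent

I-1 ∈ {X^HX^H, X^HX^h}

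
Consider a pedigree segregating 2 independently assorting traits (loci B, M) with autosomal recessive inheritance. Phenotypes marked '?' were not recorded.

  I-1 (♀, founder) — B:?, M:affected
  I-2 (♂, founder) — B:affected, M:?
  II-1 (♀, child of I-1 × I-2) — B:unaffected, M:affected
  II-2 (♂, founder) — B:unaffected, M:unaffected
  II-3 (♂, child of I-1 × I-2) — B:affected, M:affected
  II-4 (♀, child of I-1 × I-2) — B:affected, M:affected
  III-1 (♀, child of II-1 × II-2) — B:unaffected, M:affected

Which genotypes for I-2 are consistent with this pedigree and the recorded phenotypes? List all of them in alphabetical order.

B/I-1 ? ·: Bb
B/I-2 aff ·: bb
B/II-1 un I-1×I-2: Bb
B/II-2 un ·: BB|Bb
B/II-3 aff I-1×I-2: bb
B/II-4 aff I-1×I-2: bb
B/III-1 un II-1×II-2: BB|Bb
⇒ B over [I-1,I-2,II-1,II-2,II-3,II-4,III-1]: 4 consistent
M/I-1 aff ·: mm
M/I-2 ? ·: Mm|mm
M/II-1 aff I-1×I-2: mm
M/II-2 un ·: Mm
M/II-3 aff I-1×I-2: mm
M/II-4 aff I-1×I-2: mm
M/III-1 aff II-1×II-2: mm
⇒ M over [I-1,I-2,II-1,II-2,II-3,II-4,III-1]: 2 consistent

I-2 ∈ {bb Mm, bb mm}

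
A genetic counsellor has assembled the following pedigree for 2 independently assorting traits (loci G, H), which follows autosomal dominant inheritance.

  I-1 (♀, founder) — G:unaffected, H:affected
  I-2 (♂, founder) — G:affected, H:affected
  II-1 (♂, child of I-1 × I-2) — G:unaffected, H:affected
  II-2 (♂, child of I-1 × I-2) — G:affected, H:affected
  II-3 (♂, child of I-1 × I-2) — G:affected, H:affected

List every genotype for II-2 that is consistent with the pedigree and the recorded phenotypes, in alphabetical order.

G/I-1 un ·: gg
G/I-2 aff ·: Gg
G/II-1 un I-1×I-2: gg
G/II-2 aff I-1×I-2: Gg
G/II-3 aff I-1×I-2: Gg
⇒ G over [I-1,I-2,II-1,II-2,II-3]: 1 consistent
H/I-1 aff ·: Hh|HH
H/I-2 aff ·: Hh|HH
H/II-1 aff I-1×I-2: Hh|HH
H/II-2 aff I-1×I-2: Hh|HH
H/II-3 aff I-1×I-2: Hh|HH
⇒ H over [I-1,I-2,II-1,II-2,II-3]: 25 consistent

II-2 ∈ {Gg HH, Gg Hh}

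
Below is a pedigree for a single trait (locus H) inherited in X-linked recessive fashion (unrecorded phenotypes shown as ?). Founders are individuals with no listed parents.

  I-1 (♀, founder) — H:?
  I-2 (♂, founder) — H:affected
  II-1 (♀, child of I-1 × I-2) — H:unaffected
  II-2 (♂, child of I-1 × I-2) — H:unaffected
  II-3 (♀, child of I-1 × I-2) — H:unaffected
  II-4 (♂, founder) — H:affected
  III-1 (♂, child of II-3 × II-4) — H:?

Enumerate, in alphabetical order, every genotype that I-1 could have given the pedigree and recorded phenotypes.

I-1 ∈ {X^HX^H, X^HX^h}

H/I-1 ? ·: X^HX^H|X^HX^h
H/I-2 aff ·: X^hY
H/II-1 un I-1×I-2: X^HX^h
H/II-2 un I-1×I-2: X^HY
H/II-3 un I-1×I-2: X^HX^h
H/II-4 aff ·: X^hY
H/III-1 ? II-3×II-4: X^HY|X^hY
⇒ H over [I-1,I-2,II-1,II-2,II-3,II-4,III-1]: 4 consistent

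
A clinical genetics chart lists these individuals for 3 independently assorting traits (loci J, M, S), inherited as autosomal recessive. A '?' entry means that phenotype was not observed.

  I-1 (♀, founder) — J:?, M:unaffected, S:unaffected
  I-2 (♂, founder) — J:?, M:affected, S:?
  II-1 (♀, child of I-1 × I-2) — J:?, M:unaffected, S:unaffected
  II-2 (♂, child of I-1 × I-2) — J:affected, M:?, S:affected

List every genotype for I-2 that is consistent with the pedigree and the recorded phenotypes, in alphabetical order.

I-2 ∈ {Jj mm Ss, Jj mm ss, jj mm Ss, jj mm ss}

J/I-1 ? ·: Jj|jj
J/I-2 ? ·: Jj|jj
J/II-1 ? I-1×I-2: JJ|Jj|jj
J/II-2 aff I-1×I-2: jj
⇒ J over [I-1,I-2,II-1,II-2]: 8 consistent
M/I-1 un ·: MM|Mm
M/I-2 aff ·: mm
M/II-1 un I-1×I-2: Mm
M/II-2 ? I-1×I-2: Mm|mm
⇒ M over [I-1,I-2,II-1,II-2]: 3 consistent
S/I-1 un ·: Ss
S/I-2 ? ·: Ss|ss
S/II-1 un I-1×I-2: SS|Ss
S/II-2 aff I-1×I-2: ss
⇒ S over [I-1,I-2,II-1,II-2]: 3 consistent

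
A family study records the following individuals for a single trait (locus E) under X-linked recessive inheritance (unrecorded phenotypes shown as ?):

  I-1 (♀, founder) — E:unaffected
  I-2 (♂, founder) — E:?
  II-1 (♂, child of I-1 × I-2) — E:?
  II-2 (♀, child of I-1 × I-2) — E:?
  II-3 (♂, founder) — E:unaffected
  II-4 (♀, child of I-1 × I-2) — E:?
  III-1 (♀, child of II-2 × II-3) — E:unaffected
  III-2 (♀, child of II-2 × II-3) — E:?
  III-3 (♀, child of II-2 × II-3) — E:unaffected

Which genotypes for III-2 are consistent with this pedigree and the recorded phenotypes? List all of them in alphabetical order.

E/I-1 un ·: X^EX^E|X^EX^e
E/I-2 ? ·: X^EY|X^eY
E/II-1 ? I-1×I-2: X^EY|X^eY
E/II-2 ? I-1×I-2: X^EX^E|X^EX^e|X^eX^e
E/II-3 un ·: X^EY
E/II-4 ? I-1×I-2: X^EX^E|X^EX^e|X^eX^e
E/III-1 un II-2×II-3: X^EX^E|X^EX^e
E/III-2 ? II-2×II-3: X^EX^E|X^EX^e
E/III-3 un II-2×II-3: X^EX^E|X^EX^e
⇒ E over [I-1,I-2,II-1,II-2,II-3,II-4,III-1,III-2,III-3]: 81 consistent

III-2 ∈ {X^EX^E, X^EX^e}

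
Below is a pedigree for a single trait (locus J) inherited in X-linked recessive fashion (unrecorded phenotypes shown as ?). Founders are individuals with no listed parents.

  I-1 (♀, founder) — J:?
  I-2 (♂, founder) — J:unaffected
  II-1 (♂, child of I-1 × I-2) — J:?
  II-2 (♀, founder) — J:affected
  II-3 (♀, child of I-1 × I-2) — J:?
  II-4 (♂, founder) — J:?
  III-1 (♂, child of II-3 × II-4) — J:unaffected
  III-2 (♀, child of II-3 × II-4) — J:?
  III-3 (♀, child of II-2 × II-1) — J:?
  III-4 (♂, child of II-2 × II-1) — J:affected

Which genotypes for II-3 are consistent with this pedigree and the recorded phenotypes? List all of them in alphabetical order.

II-3 ∈ {X^JX^J, X^JX^j}

J/I-1 ? ·: X^JX^J|X^JX^j|X^jX^j
J/I-2 un ·: X^JY
J/II-1 ? I-1×I-2: X^JY|X^jY
J/II-2 aff ·: X^jX^j
J/II-3 ? I-1×I-2: X^JX^J|X^JX^j
J/II-4 ? ·: X^JY|X^jY
J/III-1 un II-3×II-4: X^JY
J/III-2 ? II-3×II-4: X^JX^J|X^JX^j|X^jX^j
J/III-3 ? II-2×II-1: X^JX^j|X^jX^j
J/III-4 aff II-2×II-1: X^jY
⇒ J over [I-1,I-2,II-1,II-2,II-3,II-4,III-1,III-2,III-3,III-4]: 18 consistent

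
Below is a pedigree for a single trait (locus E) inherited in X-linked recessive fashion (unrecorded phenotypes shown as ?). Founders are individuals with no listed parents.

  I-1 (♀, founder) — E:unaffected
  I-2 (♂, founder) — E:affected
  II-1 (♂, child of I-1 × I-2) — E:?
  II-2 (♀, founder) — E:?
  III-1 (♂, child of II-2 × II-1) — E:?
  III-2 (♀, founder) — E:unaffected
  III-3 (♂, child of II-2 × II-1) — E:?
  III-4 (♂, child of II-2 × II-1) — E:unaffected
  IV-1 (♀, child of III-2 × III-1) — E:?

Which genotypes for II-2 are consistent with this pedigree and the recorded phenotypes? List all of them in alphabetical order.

II-2 ∈ {X^EX^E, X^EX^e}

E/I-1 un ·: X^EX^E|X^EX^e
E/I-2 aff ·: X^eY
E/II-1 ? I-1×I-2: X^EY|X^eY
E/II-2 ? ·: X^EX^E|X^EX^e
E/III-1 ? II-2×II-1: X^EY|X^eY
E/III-2 un ·: X^EX^E|X^EX^e
E/III-3 ? II-2×II-1: X^EY|X^eY
E/III-4 un II-2×II-1: X^EY
E/IV-1 ? III-2×III-1: X^EX^E|X^EX^e|X^eX^e
⇒ E over [I-1,I-2,II-1,II-2,III-1,III-2,III-3,III-4,IV-1]: 45 consistent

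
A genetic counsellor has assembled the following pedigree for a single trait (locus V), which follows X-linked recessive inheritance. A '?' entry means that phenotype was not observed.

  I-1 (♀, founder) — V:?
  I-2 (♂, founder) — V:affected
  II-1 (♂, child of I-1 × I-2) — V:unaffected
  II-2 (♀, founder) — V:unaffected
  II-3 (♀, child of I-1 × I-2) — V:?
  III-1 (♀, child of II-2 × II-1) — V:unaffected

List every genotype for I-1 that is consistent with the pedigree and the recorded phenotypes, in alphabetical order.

V/I-1 ? ·: X^VX^V|X^VX^v
V/I-2 aff ·: X^vY
V/II-1 un I-1×I-2: X^VY
V/II-2 un ·: X^VX^V|X^VX^v
V/II-3 ? I-1×I-2: X^VX^v|X^vX^v
V/III-1 un II-2×II-1: X^VX^V|X^VX^v
⇒ V over [I-1,I-2,II-1,II-2,II-3,III-1]: 9 consistent

I-1 ∈ {X^VX^V, X^VX^v}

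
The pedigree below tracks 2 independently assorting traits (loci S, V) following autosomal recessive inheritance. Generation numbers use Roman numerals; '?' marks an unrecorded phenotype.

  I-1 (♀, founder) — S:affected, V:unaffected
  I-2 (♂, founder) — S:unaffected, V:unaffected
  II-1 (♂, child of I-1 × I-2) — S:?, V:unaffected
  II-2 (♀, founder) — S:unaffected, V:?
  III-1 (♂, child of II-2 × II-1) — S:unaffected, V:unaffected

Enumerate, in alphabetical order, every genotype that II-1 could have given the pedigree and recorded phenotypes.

S/I-1 aff ·: ss
S/I-2 un ·: SS|Ss
S/II-1 ? I-1×I-2: Ss|ss
S/II-2 un ·: SS|Ss
S/III-1 un II-2×II-1: SS|Ss
⇒ S over [I-1,I-2,II-1,II-2,III-1]: 10 consistent
V/I-1 un ·: VV|Vv
V/I-2 un ·: VV|Vv
V/II-1 un I-1×I-2: VV|Vv
V/II-2 ? ·: VV|Vv|vv
V/III-1 un II-2×II-1: VV|Vv
⇒ V over [I-1,I-2,II-1,II-2,III-1]: 31 consistent

II-1 ∈ {Ss VV, Ss Vv, ss VV, ss Vv}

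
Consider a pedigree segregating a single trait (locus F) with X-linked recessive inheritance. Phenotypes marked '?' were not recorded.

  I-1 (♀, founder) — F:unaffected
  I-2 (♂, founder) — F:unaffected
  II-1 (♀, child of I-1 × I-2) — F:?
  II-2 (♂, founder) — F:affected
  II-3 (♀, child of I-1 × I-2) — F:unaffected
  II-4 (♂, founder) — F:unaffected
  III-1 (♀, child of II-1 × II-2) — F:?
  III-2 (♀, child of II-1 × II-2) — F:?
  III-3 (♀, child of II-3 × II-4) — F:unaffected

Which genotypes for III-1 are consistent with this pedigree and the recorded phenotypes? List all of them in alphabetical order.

III-1 ∈ {X^FX^f, X^fX^f}

F/I-1 un ·: X^FX^F|X^FX^f
F/I-2 un ·: X^FY
F/II-1 ? I-1×I-2: X^FX^F|X^FX^f
F/II-2 aff ·: X^fY
F/II-3 un I-1×I-2: X^FX^F|X^FX^f
F/II-4 un ·: X^FY
F/III-1 ? II-1×II-2: X^FX^f|X^fX^f
F/III-2 ? II-1×II-2: X^FX^f|X^fX^f
F/III-3 un II-3×II-4: X^FX^F|X^FX^f
⇒ F over [I-1,I-2,II-1,II-2,II-3,II-4,III-1,III-2,III-3]: 16 consistent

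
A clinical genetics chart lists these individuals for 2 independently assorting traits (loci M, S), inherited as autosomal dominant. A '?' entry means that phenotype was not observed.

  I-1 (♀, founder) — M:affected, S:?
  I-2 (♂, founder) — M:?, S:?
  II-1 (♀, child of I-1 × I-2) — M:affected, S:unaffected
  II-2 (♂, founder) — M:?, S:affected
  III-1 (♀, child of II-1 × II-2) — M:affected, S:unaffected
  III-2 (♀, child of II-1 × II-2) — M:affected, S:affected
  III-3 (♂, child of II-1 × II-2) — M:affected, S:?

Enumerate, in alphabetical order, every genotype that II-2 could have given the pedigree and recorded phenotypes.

II-2 ∈ {MM Ss, Mm Ss, mm Ss}

M/I-1 aff ·: Mm|MM
M/I-2 ? ·: mm|Mm|MM
M/II-1 aff I-1×I-2: Mm|MM
M/II-2 ? ·: mm|Mm|MM
M/III-1 aff II-1×II-2: Mm|MM
M/III-2 aff II-1×II-2: Mm|MM
M/III-3 aff II-1×II-2: Mm|MM
⇒ M over [I-1,I-2,II-1,II-2,III-1,III-2,III-3]: 125 consistent
S/I-1 ? ·: ss|Ss
S/I-2 ? ·: ss|Ss
S/II-1 un I-1×I-2: ss
S/II-2 aff ·: Ss
S/III-1 un II-1×II-2: ss
S/III-2 aff II-1×II-2: Ss
S/III-3 ? II-1×II-2: ss|Ss
⇒ S over [I-1,I-2,II-1,II-2,III-1,III-2,III-3]: 8 consistent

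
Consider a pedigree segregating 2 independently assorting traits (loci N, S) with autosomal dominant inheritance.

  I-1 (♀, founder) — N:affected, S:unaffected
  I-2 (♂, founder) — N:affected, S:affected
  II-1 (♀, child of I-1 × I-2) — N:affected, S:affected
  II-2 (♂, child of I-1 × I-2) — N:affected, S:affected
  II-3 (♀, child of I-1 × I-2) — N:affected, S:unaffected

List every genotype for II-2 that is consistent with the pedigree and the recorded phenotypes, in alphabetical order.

N/I-1 aff ·: Nn|NN
N/I-2 aff ·: Nn|NN
N/II-1 aff I-1×I-2: Nn|NN
N/II-2 aff I-1×I-2: Nn|NN
N/II-3 aff I-1×I-2: Nn|NN
⇒ N over [I-1,I-2,II-1,II-2,II-3]: 25 consistent
S/I-1 un ·: ss
S/I-2 aff ·: Ss
S/II-1 aff I-1×I-2: Ss
S/II-2 aff I-1×I-2: Ss
S/II-3 un I-1×I-2: ss
⇒ S over [I-1,I-2,II-1,II-2,II-3]: 1 consistent

II-2 ∈ {NN Ss, Nn Ss}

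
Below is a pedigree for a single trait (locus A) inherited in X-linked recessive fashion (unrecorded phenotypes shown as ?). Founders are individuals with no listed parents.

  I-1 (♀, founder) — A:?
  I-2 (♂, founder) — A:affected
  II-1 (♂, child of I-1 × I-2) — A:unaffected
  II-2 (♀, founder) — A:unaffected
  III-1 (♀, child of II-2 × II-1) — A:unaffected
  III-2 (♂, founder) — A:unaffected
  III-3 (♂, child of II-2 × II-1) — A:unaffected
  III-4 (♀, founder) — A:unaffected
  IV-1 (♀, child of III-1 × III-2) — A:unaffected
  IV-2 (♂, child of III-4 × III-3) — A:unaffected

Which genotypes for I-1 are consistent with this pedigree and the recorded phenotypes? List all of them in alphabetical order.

A/I-1 ? ·: X^AX^A|X^AX^a
A/I-2 aff ·: X^aY
A/II-1 un I-1×I-2: X^AY
A/II-2 un ·: X^AX^A|X^AX^a
A/III-1 un II-2×II-1: X^AX^A|X^AX^a
A/III-2 un ·: X^AY
A/III-3 un II-2×II-1: X^AY
A/III-4 un ·: X^AX^A|X^AX^a
A/IV-1 un III-1×III-2: X^AX^A|X^AX^a
A/IV-2 un III-4×III-3: X^AY
⇒ A over [I-1,I-2,II-1,II-2,III-1,III-2,III-3,III-4,IV-1,IV-2]: 16 consistent

I-1 ∈ {X^AX^A, X^AX^a}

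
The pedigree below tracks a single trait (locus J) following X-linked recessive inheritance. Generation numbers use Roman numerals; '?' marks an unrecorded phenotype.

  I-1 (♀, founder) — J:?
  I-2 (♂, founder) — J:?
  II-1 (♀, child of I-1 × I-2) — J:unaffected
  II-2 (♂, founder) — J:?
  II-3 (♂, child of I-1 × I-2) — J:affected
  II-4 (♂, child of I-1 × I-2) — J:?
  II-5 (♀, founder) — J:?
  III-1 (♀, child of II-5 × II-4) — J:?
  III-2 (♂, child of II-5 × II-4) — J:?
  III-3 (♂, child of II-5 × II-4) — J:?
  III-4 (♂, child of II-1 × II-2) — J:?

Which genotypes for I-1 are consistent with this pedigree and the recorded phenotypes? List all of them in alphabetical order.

I-1 ∈ {X^JX^j, X^jX^j}

J/I-1 ? ·: X^JX^j|X^jX^j
J/I-2 ? ·: X^JY|X^jY
J/II-1 un I-1×I-2: X^JX^J|X^JX^j
J/II-2 ? ·: X^JY|X^jY
J/II-3 aff I-1×I-2: X^jY
J/II-4 ? I-1×I-2: X^JY|X^jY
J/II-5 ? ·: X^JX^J|X^JX^j|X^jX^j
J/III-1 ? II-5×II-4: X^JX^J|X^JX^j|X^jX^j
J/III-2 ? II-5×II-4: X^JY|X^jY
J/III-3 ? II-5×II-4: X^JY|X^jY
J/III-4 ? II-1×II-2: X^JY|X^jY
⇒ J over [I-1,I-2,II-1,II-2,II-3,II-4,II-5,III-1,III-2,III-3,III-4]: 240 consistent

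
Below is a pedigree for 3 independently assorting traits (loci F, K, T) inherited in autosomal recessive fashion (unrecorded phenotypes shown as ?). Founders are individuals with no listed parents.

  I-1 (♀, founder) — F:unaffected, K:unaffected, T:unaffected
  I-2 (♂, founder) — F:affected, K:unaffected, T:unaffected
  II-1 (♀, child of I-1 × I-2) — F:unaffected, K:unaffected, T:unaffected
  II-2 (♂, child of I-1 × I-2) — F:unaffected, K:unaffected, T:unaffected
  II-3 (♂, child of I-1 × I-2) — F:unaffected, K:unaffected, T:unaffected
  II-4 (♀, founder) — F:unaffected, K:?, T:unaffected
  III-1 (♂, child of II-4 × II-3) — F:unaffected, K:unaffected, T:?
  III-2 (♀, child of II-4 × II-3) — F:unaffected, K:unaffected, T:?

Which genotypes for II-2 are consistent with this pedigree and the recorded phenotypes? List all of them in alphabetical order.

F/I-1 un ·: FF|Ff
F/I-2 aff ·: ff
F/II-1 un I-1×I-2: Ff
F/II-2 un I-1×I-2: Ff
F/II-3 un I-1×I-2: Ff
F/II-4 un ·: FF|Ff
F/III-1 un II-4×II-3: FF|Ff
F/III-2 un II-4×II-3: FF|Ff
⇒ F over [I-1,I-2,II-1,II-2,II-3,II-4,III-1,III-2]: 16 consistent
K/I-1 un ·: KK|Kk
K/I-2 un ·: KK|Kk
K/II-1 un I-1×I-2: KK|Kk
K/II-2 un I-1×I-2: KK|Kk
K/II-3 un I-1×I-2: KK|Kk
K/II-4 ? ·: KK|Kk|kk
K/III-1 un II-4×II-3: KK|Kk
K/III-2 un II-4×II-3: KK|Kk
⇒ K over [I-1,I-2,II-1,II-2,II-3,II-4,III-1,III-2]: 186 consistent
T/I-1 un ·: TT|Tt
T/I-2 un ·: TT|Tt
T/II-1 un I-1×I-2: TT|Tt
T/II-2 un I-1×I-2: TT|Tt
T/II-3 un I-1×I-2: TT|Tt
T/II-4 un ·: TT|Tt
T/III-1 ? II-4×II-3: TT|Tt|tt
T/III-2 ? II-4×II-3: TT|Tt|tt
⇒ T over [I-1,I-2,II-1,II-2,II-3,II-4,III-1,III-2]: 221 consistent

II-2 ∈ {Ff KK TT, Ff KK Tt, Ff Kk TT, Ff Kk Tt}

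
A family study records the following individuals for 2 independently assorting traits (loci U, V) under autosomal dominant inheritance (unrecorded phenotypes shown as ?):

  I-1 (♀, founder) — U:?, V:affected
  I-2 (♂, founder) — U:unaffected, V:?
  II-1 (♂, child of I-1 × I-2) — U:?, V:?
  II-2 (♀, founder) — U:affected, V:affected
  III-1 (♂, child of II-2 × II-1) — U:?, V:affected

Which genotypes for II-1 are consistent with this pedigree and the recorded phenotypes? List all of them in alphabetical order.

II-1 ∈ {Uu VV, Uu Vv, Uu vv, uu VV, uu Vv, uu vv}

U/I-1 ? ·: uu|Uu|UU
U/I-2 un ·: uu
U/II-1 ? I-1×I-2: uu|Uu
U/II-2 aff ·: Uu|UU
U/III-1 ? II-2×II-1: uu|Uu|UU
⇒ U over [I-1,I-2,II-1,II-2,III-1]: 16 consistent
V/I-1 aff ·: Vv|VV
V/I-2 ? ·: vv|Vv|VV
V/II-1 ? I-1×I-2: vv|Vv|VV
V/II-2 aff ·: Vv|VV
V/III-1 aff II-2×II-1: Vv|VV
⇒ V over [I-1,I-2,II-1,II-2,III-1]: 36 consistent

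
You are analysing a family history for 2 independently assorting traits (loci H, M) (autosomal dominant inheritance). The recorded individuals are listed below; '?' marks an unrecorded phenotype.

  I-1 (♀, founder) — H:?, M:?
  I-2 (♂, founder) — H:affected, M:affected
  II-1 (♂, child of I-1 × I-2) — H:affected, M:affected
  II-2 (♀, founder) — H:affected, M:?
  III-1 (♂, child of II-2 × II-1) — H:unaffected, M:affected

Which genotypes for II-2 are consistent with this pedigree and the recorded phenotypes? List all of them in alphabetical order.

H/I-1 ? ·: hh|Hh|HH
H/I-2 aff ·: Hh|HH
H/II-1 aff I-1×I-2: Hh
H/II-2 aff ·: Hh
H/III-1 un II-2×II-1: hh
⇒ H over [I-1,I-2,II-1,II-2,III-1]: 5 consistent
M/I-1 ? ·: mm|Mm|MM
M/I-2 aff ·: Mm|MM
M/II-1 aff I-1×I-2: Mm|MM
M/II-2 ? ·: mm|Mm|MM
M/III-1 aff II-2×II-1: Mm|MM
⇒ M over [I-1,I-2,II-1,II-2,III-1]: 41 consistent

II-2 ∈ {Hh MM, Hh Mm, Hh mm}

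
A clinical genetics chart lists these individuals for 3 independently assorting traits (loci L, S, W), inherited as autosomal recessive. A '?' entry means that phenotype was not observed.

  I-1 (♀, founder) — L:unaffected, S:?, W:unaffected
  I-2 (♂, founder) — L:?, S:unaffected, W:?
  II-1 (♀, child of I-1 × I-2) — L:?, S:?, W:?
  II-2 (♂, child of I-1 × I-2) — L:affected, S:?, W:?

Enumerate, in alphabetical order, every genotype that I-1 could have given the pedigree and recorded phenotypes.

L/I-1 un ·: Ll
L/I-2 ? ·: Ll|ll
L/II-1 ? I-1×I-2: LL|Ll|ll
L/II-2 aff I-1×I-2: ll
⇒ L over [I-1,I-2,II-1,II-2]: 5 consistent
S/I-1 ? ·: SS|Ss|ss
S/I-2 un ·: SS|Ss
S/II-1 ? I-1×I-2: SS|Ss|ss
S/II-2 ? I-1×I-2: SS|Ss|ss
⇒ S over [I-1,I-2,II-1,II-2]: 23 consistent
W/I-1 un ·: WW|Ww
W/I-2 ? ·: WW|Ww|ww
W/II-1 ? I-1×I-2: WW|Ww|ww
W/II-2 ? I-1×I-2: WW|Ww|ww
⇒ W over [I-1,I-2,II-1,II-2]: 23 consistent

I-1 ∈ {Ll SS WW, Ll SS Ww, Ll Ss WW, Ll Ss Ww, Ll ss WW, Ll ss Ww}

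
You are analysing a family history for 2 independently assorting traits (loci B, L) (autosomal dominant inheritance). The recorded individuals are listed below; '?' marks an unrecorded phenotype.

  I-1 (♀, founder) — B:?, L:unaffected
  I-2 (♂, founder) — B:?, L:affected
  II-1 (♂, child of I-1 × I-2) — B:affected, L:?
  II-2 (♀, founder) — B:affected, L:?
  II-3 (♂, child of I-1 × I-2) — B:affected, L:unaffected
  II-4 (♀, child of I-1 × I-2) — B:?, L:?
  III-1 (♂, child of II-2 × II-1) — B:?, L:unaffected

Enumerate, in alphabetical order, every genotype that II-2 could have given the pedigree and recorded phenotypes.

B/I-1 ? ·: bb|Bb|BB
B/I-2 ? ·: bb|Bb|BB
B/II-1 aff I-1×I-2: Bb|BB
B/II-2 aff ·: Bb|BB
B/II-3 aff I-1×I-2: Bb|BB
B/II-4 ? I-1×I-2: bb|Bb|BB
B/III-1 ? II-2×II-1: bb|Bb|BB
⇒ B over [I-1,I-2,II-1,II-2,II-3,II-4,III-1]: 145 consistent
L/I-1 un ·: ll
L/I-2 aff ·: Ll
L/II-1 ? I-1×I-2: ll|Ll
L/II-2 ? ·: ll|Ll
L/II-3 un I-1×I-2: ll
L/II-4 ? I-1×I-2: ll|Ll
L/III-1 un II-2×II-1: ll
⇒ L over [I-1,I-2,II-1,II-2,II-3,II-4,III-1]: 8 consistent

II-2 ∈ {BB Ll, BB ll, Bb Ll, Bb ll}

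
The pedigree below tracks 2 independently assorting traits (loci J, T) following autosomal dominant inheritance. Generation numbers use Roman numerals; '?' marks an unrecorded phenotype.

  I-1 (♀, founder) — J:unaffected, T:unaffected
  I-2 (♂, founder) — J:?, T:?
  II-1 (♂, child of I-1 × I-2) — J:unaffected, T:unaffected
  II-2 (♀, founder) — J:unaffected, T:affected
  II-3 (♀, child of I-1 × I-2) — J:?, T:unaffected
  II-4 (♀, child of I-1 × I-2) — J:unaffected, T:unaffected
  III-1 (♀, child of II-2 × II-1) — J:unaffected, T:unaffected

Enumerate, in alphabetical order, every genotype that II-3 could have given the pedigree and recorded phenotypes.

II-3 ∈ {Jj tt, jj tt}

J/I-1 un ·: jj
J/I-2 ? ·: jj|Jj
J/II-1 un I-1×I-2: jj
J/II-2 un ·: jj
J/II-3 ? I-1×I-2: jj|Jj
J/II-4 un I-1×I-2: jj
J/III-1 un II-2×II-1: jj
⇒ J over [I-1,I-2,II-1,II-2,II-3,II-4,III-1]: 3 consistent
T/I-1 un ·: tt
T/I-2 ? ·: tt|Tt
T/II-1 un I-1×I-2: tt
T/II-2 aff ·: Tt
T/II-3 un I-1×I-2: tt
T/II-4 un I-1×I-2: tt
T/III-1 un II-2×II-1: tt
⇒ T over [I-1,I-2,II-1,II-2,II-3,II-4,III-1]: 2 consistent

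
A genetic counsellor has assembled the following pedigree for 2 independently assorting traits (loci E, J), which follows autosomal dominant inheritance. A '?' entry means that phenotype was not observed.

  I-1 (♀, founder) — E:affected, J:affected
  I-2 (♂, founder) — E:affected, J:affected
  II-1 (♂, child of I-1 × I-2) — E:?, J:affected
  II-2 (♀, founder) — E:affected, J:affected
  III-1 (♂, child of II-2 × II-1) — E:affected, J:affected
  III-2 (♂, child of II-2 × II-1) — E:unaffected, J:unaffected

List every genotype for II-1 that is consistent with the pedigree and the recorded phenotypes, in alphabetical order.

E/I-1 aff ·: Ee|EE
E/I-2 aff ·: Ee|EE
E/II-1 ? I-1×I-2: ee|Ee
E/II-2 aff ·: Ee
E/III-1 aff II-2×II-1: Ee|EE
E/III-2 un II-2×II-1: ee
⇒ E over [I-1,I-2,II-1,II-2,III-1,III-2]: 7 consistent
J/I-1 aff ·: Jj|JJ
J/I-2 aff ·: Jj|JJ
J/II-1 aff I-1×I-2: Jj
J/II-2 aff ·: Jj
J/III-1 aff II-2×II-1: Jj|JJ
J/III-2 un II-2×II-1: jj
⇒ J over [I-1,I-2,II-1,II-2,III-1,III-2]: 6 consistent

II-1 ∈ {Ee Jj, ee Jj}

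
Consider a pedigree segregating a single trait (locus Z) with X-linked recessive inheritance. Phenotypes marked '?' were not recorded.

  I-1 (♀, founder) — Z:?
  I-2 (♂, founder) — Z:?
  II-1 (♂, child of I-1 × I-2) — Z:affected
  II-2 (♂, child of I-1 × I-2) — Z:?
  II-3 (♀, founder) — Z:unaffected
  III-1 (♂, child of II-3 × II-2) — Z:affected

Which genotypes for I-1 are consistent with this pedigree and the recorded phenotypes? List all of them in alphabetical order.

Z/I-1 ? ·: X^ZX^z|X^zX^z
Z/I-2 ? ·: X^ZY|X^zY
Z/II-1 aff I-1×I-2: X^zY
Z/II-2 ? I-1×I-2: X^ZY|X^zY
Z/II-3 un ·: X^ZX^z
Z/III-1 aff II-3×II-2: X^zY
⇒ Z over [I-1,I-2,II-1,II-2,II-3,III-1]: 6 consistent

I-1 ∈ {X^ZX^z, X^zX^z}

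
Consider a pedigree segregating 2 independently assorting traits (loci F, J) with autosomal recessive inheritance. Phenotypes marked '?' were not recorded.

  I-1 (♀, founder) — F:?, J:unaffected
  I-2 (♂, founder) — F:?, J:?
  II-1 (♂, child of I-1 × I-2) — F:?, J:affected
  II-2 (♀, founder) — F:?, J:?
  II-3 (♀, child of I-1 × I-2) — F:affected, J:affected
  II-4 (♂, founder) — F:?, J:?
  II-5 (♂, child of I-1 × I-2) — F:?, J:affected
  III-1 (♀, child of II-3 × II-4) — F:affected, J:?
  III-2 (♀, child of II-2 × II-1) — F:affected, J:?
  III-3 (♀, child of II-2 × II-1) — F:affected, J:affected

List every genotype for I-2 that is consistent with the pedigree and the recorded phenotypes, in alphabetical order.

F/I-1 ? ·: Ff|ff
F/I-2 ? ·: Ff|ff
F/II-1 ? I-1×I-2: Ff|ff
F/II-2 ? ·: Ff|ff
F/II-3 aff I-1×I-2: ff
F/II-4 ? ·: Ff|ff
F/II-5 ? I-1×I-2: FF|Ff|ff
F/III-1 aff II-3×II-4: ff
F/III-2 aff II-2×II-1: ff
F/III-3 aff II-2×II-1: ff
⇒ F over [I-1,I-2,II-1,II-2,II-3,II-4,II-5,III-1,III-2,III-3]: 60 consistent
J/I-1 un ·: Jj
J/I-2 ? ·: Jj|jj
J/II-1 aff I-1×I-2: jj
J/II-2 ? ·: Jj|jj
J/II-3 aff I-1×I-2: jj
J/II-4 ? ·: JJ|Jj|jj
J/II-5 aff I-1×I-2: jj
J/III-1 ? II-3×II-4: Jj|jj
J/III-2 ? II-2×II-1: Jj|jj
J/III-3 aff II-2×II-1: jj
⇒ J over [I-1,I-2,II-1,II-2,II-3,II-4,II-5,III-1,III-2,III-3]: 24 consistent

I-2 ∈ {Ff Jj, Ff jj, ff Jj, ff jj}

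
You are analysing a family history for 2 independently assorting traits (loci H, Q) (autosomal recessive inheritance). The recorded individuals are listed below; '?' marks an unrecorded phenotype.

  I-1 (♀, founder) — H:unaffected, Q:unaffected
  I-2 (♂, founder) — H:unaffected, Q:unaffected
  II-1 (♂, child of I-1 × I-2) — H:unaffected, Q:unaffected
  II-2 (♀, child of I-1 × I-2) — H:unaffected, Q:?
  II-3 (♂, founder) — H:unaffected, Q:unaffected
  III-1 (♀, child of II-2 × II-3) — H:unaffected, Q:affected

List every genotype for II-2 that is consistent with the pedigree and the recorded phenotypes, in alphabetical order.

II-2 ∈ {HH Qq, HH qq, Hh Qq, Hh qq}

H/I-1 un ·: HH|Hh
H/I-2 un ·: HH|Hh
H/II-1 un I-1×I-2: HH|Hh
H/II-2 un I-1×I-2: HH|Hh
H/II-3 un ·: HH|Hh
H/III-1 un II-2×II-3: HH|Hh
⇒ H over [I-1,I-2,II-1,II-2,II-3,III-1]: 45 consistent
Q/I-1 un ·: QQ|Qq
Q/I-2 un ·: QQ|Qq
Q/II-1 un I-1×I-2: QQ|Qq
Q/II-2 ? I-1×I-2: Qq|qq
Q/II-3 un ·: Qq
Q/III-1 aff II-2×II-3: qq
⇒ Q over [I-1,I-2,II-1,II-2,II-3,III-1]: 8 consistent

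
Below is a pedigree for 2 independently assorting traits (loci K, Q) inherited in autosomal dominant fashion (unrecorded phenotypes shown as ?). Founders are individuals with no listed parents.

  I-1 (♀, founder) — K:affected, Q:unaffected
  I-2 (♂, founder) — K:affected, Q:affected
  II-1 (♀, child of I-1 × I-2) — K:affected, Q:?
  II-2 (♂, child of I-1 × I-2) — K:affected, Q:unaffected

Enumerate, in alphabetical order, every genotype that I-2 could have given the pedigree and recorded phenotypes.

K/I-1 aff ·: Kk|KK
K/I-2 aff ·: Kk|KK
K/II-1 aff I-1×I-2: Kk|KK
K/II-2 aff I-1×I-2: Kk|KK
⇒ K over [I-1,I-2,II-1,II-2]: 13 consistent
Q/I-1 un ·: qq
Q/I-2 aff ·: Qq
Q/II-1 ? I-1×I-2: qq|Qq
Q/II-2 un I-1×I-2: qq
⇒ Q over [I-1,I-2,II-1,II-2]: 2 consistent

I-2 ∈ {KK Qq, Kk Qq}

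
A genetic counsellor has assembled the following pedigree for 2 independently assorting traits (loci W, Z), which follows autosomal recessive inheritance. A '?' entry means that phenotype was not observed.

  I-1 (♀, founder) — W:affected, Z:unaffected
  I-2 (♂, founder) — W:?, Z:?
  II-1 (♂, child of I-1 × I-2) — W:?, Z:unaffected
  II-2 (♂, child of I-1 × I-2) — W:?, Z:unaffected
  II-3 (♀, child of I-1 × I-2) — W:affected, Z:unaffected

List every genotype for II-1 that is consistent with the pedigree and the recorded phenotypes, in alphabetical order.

W/I-1 aff ·: ww
W/I-2 ? ·: Ww|ww
W/II-1 ? I-1×I-2: Ww|ww
W/II-2 ? I-1×I-2: Ww|ww
W/II-3 aff I-1×I-2: ww
⇒ W over [I-1,I-2,II-1,II-2,II-3]: 5 consistent
Z/I-1 un ·: ZZ|Zz
Z/I-2 ? ·: ZZ|Zz|zz
Z/II-1 un I-1×I-2: ZZ|Zz
Z/II-2 un I-1×I-2: ZZ|Zz
Z/II-3 un I-1×I-2: ZZ|Zz
⇒ Z over [I-1,I-2,II-1,II-2,II-3]: 27 consistent

II-1 ∈ {Ww ZZ, Ww Zz, ww ZZ, ww Zz}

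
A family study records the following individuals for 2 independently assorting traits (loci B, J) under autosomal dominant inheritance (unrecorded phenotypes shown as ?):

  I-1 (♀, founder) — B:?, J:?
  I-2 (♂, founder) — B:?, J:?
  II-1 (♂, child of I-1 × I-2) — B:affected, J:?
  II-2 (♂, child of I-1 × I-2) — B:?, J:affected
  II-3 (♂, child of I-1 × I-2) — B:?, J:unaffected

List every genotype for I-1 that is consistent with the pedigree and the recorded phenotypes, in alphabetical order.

B/I-1 ? ·: bb|Bb|BB
B/I-2 ? ·: bb|Bb|BB
B/II-1 aff I-1×I-2: Bb|BB
B/II-2 ? I-1×I-2: bb|Bb|BB
B/II-3 ? I-1×I-2: bb|Bb|BB
⇒ B over [I-1,I-2,II-1,II-2,II-3]: 45 consistent
J/I-1 ? ·: jj|Jj
J/I-2 ? ·: jj|Jj
J/II-1 ? I-1×I-2: jj|Jj|JJ
J/II-2 aff I-1×I-2: Jj|JJ
J/II-3 un I-1×I-2: jj
⇒ J over [I-1,I-2,II-1,II-2,II-3]: 10 consistent

I-1 ∈ {BB Jj, BB jj, Bb Jj, Bb jj, bb Jj, bb jj}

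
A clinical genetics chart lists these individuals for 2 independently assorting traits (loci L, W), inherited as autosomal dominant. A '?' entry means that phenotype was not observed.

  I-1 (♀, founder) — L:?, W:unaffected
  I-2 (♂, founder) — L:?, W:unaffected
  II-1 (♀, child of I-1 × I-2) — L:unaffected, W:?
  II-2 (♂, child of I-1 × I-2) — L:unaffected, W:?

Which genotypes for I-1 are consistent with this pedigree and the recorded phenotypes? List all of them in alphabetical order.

I-1 ∈ {Ll ww, ll ww}

L/I-1 ? ·: ll|Ll
L/I-2 ? ·: ll|Ll
L/II-1 un I-1×I-2: ll
L/II-2 un I-1×I-2: ll
⇒ L over [I-1,I-2,II-1,II-2]: 4 consistent
W/I-1 un ·: ww
W/I-2 un ·: ww
W/II-1 ? I-1×I-2: ww
W/II-2 ? I-1×I-2: ww
⇒ W over [I-1,I-2,II-1,II-2]: 1 consistent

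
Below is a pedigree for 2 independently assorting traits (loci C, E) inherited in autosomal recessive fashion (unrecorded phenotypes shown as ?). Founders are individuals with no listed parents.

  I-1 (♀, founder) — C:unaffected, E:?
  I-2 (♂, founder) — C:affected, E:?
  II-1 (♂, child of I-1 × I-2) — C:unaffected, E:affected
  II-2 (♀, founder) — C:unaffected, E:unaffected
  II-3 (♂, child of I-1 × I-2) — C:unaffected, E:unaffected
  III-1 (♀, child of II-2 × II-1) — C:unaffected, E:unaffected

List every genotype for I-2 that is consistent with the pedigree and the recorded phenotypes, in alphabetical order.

I-2 ∈ {cc Ee, cc ee}

C/I-1 un ·: CC|Cc
C/I-2 aff ·: cc
C/II-1 un I-1×I-2: Cc
C/II-2 un ·: CC|Cc
C/II-3 un I-1×I-2: Cc
C/III-1 un II-2×II-1: CC|Cc
⇒ C over [I-1,I-2,II-1,II-2,II-3,III-1]: 8 consistent
E/I-1 ? ·: Ee|ee
E/I-2 ? ·: Ee|ee
E/II-1 aff I-1×I-2: ee
E/II-2 un ·: EE|Ee
E/II-3 un I-1×I-2: EE|Ee
E/III-1 un II-2×II-1: Ee
⇒ E over [I-1,I-2,II-1,II-2,II-3,III-1]: 8 consistent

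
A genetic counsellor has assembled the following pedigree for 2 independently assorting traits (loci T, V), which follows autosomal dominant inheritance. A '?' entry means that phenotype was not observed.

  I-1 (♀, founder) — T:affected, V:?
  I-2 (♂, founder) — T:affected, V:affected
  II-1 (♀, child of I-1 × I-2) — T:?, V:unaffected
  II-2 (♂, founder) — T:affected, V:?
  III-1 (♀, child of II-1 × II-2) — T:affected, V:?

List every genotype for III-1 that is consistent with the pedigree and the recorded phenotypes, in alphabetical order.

T/I-1 aff ·: Tt|TT
T/I-2 aff ·: Tt|TT
T/II-1 ? I-1×I-2: tt|Tt|TT
T/II-2 aff ·: Tt|TT
T/III-1 aff II-1×II-2: Tt|TT
⇒ T over [I-1,I-2,II-1,II-2,III-1]: 26 consistent
V/I-1 ? ·: vv|Vv
V/I-2 aff ·: Vv
V/II-1 un I-1×I-2: vv
V/II-2 ? ·: vv|Vv|VV
V/III-1 ? II-1×II-2: vv|Vv
⇒ V over [I-1,I-2,II-1,II-2,III-1]: 8 consistent

III-1 ∈ {TT Vv, TT vv, Tt Vv, Tt vv}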